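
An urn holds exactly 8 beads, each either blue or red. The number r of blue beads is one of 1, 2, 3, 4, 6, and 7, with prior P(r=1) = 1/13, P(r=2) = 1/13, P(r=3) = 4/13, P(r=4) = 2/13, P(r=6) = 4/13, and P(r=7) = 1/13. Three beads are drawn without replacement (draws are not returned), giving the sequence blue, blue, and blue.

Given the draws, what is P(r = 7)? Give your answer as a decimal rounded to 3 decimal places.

0.276

For each hypothesis, P(data | H) works out to: P(data | r = 1) = (1/8)(0/7) = 0; P(data | r = 2) = (2/8)(1/7)(0/6) = 0; P(data | r = 3) = (3/8)(2/7)(1/6) = 1/56; P(data | r = 4) = (4/8)(3/7)(2/6) = 1/14; P(data | r = 6) = (6/8)(5/7)(4/6) = 5/14; P(data | r = 7) = (7/8)(6/7)(5/6) = 5/8.
Multiplying each by its prior: 1/13 · 0 = 0, 1/13 · 0 = 0, 4/13 · 1/56 = 1/182, 2/13 · 1/14 = 1/91, 4/13 · 5/14 = 10/91, 1/13 · 5/8 = 5/104; with total 127/728.
So P(r = 7 | data) = (5/104) / (127/728) = 35/127.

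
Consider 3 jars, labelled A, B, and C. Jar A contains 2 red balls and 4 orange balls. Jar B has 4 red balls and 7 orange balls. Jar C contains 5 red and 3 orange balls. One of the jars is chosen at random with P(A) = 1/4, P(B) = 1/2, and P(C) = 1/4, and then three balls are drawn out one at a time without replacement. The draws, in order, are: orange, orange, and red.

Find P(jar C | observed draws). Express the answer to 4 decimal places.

The likelihood of the observed sequence under each hypothesis: P(data | jar A) = (4/6)(3/5)(2/4) = 0.2; P(data | jar B) = (7/11)(6/10)(4/9) = 0.1697; P(data | jar C) = (3/8)(2/7)(5/6) = 0.089286.
Weighting by the prior gives 1/4 · 0.2 = 0.05, 1/2 · 0.1697 = 0.084848, 1/4 · 0.089286 = 0.022321; these sum to 0.15717.
By Bayes' rule, P(jar C | data) = (0.022321) / (0.15717) = 0.14202.

0.1420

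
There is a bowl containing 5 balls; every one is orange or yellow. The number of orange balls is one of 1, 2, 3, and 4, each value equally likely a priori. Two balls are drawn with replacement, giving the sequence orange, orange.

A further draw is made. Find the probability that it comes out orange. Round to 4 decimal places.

Compute the likelihood of the observed sequence for each case: P(data | r = 1) = (1/5)(1/5) = 1/25; P(data | r = 2) = (2/5)(2/5) = 4/25; P(data | r = 3) = (3/5)(3/5) = 9/25; P(data | r = 4) = (4/5)(4/5) = 16/25.
The prior-weighted likelihoods are 1/4 · 1/25 = 1/100, 1/4 · 4/25 = 1/25, 1/4 · 9/25 = 9/100, 1/4 · 16/25 = 4/25; these sum to 3/10.
The posterior is then P(r = 1 | data) = 1/30, P(r = 2 | data) = 2/15, P(r = 3 | data) = 3/10, P(r = 4 | data) = 8/15.
So P(orange next | data) = Σ P(orange next | H) P(H | data) = (1/5)(1/30) + (2/5)(2/15) + (3/5)(3/10) + (4/5)(8/15) = 2/3.

0.6667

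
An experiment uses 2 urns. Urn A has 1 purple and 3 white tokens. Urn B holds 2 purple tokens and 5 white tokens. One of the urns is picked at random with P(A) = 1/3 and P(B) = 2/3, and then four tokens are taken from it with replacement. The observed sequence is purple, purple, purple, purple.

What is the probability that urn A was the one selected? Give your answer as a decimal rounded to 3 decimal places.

The likelihood of the observed sequence under each hypothesis: P(data | urn A) = (1/4)(1/4)(1/4)(1/4) = 0.0039062; P(data | urn B) = (2/7)(2/7)(2/7)(2/7) = 0.0066639.
Multiplying each by its prior: 1/3 · 0.0039062 = 0.0013021, 2/3 · 0.0066639 = 0.0044426; summing to 0.0057447.
So P(urn A | data) = (0.0013021) / (0.0057447) = 0.22666.

0.227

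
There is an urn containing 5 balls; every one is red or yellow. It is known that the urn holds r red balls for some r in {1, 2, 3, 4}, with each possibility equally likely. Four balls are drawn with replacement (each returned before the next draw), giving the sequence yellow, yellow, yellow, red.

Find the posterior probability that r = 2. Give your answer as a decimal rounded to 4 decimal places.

0.3699

Compute the likelihood of the observed sequence for each case: P(data | r = 1) = (4/5)(4/5)(4/5)(1/5) = 0.1024; P(data | r = 2) = (3/5)(3/5)(3/5)(2/5) = 0.0864; P(data | r = 3) = (2/5)(2/5)(2/5)(3/5) = 0.0384; P(data | r = 4) = (1/5)(1/5)(1/5)(4/5) = 0.0064.
The prior-weighted likelihoods are 1/4 · 0.1024 = 0.0256, 1/4 · 0.0864 = 0.0216, 1/4 · 0.0384 = 0.0096, 1/4 · 0.0064 = 0.0016; with total 0.0584.
So P(r = 2 | data) = (0.0216) / (0.0584) = 0.36986.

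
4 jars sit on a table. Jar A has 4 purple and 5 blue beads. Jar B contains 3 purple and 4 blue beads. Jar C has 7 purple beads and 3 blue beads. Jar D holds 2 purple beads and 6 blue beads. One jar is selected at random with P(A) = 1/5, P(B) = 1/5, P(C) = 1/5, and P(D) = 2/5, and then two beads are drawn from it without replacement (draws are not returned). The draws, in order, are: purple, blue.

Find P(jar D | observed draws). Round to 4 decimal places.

0.3497

For each hypothesis, P(data | H) works out to: P(data | jar A) = (4/9)(5/8) = 0.27778; P(data | jar B) = (3/7)(4/6) = 0.28571; P(data | jar C) = (7/10)(3/9) = 0.23333; P(data | jar D) = (2/8)(6/7) = 0.21429.
Multiplying each by its prior: 1/5 · 0.27778 = 0.055556, 1/5 · 0.28571 = 0.057143, 1/5 · 0.23333 = 0.046667, 2/5 · 0.21429 = 0.085714; with total 0.24508.
Hence P(jar D | data) = (0.085714) / (0.24508) = 0.34974.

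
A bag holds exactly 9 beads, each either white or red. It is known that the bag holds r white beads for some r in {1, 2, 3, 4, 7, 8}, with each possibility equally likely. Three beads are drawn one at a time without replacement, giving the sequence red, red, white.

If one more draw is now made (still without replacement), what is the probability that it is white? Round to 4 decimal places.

0.3025

The likelihood of the observed sequence under each hypothesis: P(data | r = 1) = (8/9)(7/8)(1/7) = 1/9; P(data | r = 2) = (7/9)(6/8)(2/7) = 1/6; P(data | r = 3) = (6/9)(5/8)(3/7) = 5/28; P(data | r = 4) = (5/9)(4/8)(4/7) = 10/63; P(data | r = 7) = (2/9)(1/8)(7/7) = 1/36; P(data | r = 8) = (1/9)(0/8) = 0.
The prior-weighted likelihoods are 1/6 · 1/9 = 1/54, 1/6 · 1/6 = 1/36, 1/6 · 5/28 = 5/168, 1/6 · 10/63 = 5/189, 1/6 · 1/36 = 1/216, 1/6 · 0 = 0; summing to 3/28.
The posterior is then P(r = 1 | data) = 14/81, P(r = 2 | data) = 7/27, P(r = 3 | data) = 5/18, P(r = 4 | data) = 20/81, P(r = 7 | data) = 7/162, P(r = 8 | data) = 0.
Averaging over the posterior, P(white next | data) = (0)(14/81) + (1/6)(7/27) + (1/3)(5/18) + (1/2)(20/81) + (1)(7/162) = 49/162.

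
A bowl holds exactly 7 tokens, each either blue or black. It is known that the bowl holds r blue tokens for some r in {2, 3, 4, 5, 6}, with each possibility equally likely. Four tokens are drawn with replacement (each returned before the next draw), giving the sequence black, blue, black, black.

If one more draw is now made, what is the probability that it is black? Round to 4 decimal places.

0.5820

Compute the likelihood of the observed sequence for each case: P(data | r = 2) = (5/7)(2/7)(5/7)(5/7) = 0.10412; P(data | r = 3) = (4/7)(3/7)(4/7)(4/7) = 0.079967; P(data | r = 4) = (3/7)(4/7)(3/7)(3/7) = 0.044981; P(data | r = 5) = (2/7)(5/7)(2/7)(2/7) = 0.01666; P(data | r = 6) = (1/7)(6/7)(1/7)(1/7) = 0.002499.
Weighting by the prior gives 1/5 · 0.10412 = 0.020825, 1/5 · 0.079967 = 0.015993, 1/5 · 0.044981 = 0.0089963, 1/5 · 0.01666 = 0.0033319, 1/5 · 0.002499 = 0.00049979; these sum to 0.049646.
The posterior is then P(r = 2 | data) = 0.41946, P(r = 3 | data) = 0.32215, P(r = 4 | data) = 0.18121, P(r = 5 | data) = 0.067114, P(r = 6 | data) = 0.010067.
Averaging over the posterior, P(black next | data) = (5/7)(0.41946) + (4/7)(0.32215) + (3/7)(0.18121) + (2/7)(0.067114) + (1/7)(0.010067) = 0.58198.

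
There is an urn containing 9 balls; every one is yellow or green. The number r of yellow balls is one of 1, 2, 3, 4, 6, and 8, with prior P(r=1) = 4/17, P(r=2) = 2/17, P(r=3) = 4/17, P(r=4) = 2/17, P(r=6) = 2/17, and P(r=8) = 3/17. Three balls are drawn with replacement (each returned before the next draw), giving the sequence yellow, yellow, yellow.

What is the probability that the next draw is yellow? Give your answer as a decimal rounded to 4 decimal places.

0.7870

The likelihood of the observed sequence under each hypothesis: P(data | r = 1) = (1/9)(1/9)(1/9) = 0.0013717; P(data | r = 2) = (2/9)(2/9)(2/9) = 0.010974; P(data | r = 3) = (3/9)(3/9)(3/9) = 0.037037; P(data | r = 4) = (4/9)(4/9)(4/9) = 0.087791; P(data | r = 6) = (6/9)(6/9)(6/9) = 0.2963; P(data | r = 8) = (8/9)(8/9)(8/9) = 0.70233.
The prior-weighted likelihoods are 4/17 · 0.0013717 = 0.00032276, 2/17 · 0.010974 = 0.0012911, 4/17 · 0.037037 = 0.0087146, 2/17 · 0.087791 = 0.010328, 2/17 · 0.2963 = 0.034858, 3/17 · 0.70233 = 0.12394; these sum to 0.17946.
Dividing through by the total gives posterior P(r = 1 | data) = 0.0017986, P(r = 2 | data) = 0.0071942, P(r = 3 | data) = 0.048561, P(r = 4 | data) = 0.057554, P(r = 6 | data) = 0.19424, P(r = 8 | data) = 0.69065.
The predictive probability is P(yellow next | data) = (1/9)(0.0017986) + (2/9)(0.0071942) + (1/3)(0.048561) + (4/9)(0.057554) + (2/3)(0.19424) + (8/9)(0.69065) = 0.78697.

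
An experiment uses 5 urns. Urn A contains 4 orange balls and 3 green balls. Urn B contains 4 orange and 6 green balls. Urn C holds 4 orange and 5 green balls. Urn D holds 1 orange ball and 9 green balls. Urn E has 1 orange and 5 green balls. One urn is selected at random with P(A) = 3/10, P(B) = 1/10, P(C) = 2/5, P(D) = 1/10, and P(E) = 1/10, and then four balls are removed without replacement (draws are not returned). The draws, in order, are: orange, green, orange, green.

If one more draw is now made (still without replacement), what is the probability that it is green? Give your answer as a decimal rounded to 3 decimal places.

Compute the likelihood of the observed sequence for each case: P(data | urn A) = (4/7)(3/6)(3/5)(2/4) = 0.085714; P(data | urn B) = (4/10)(6/9)(3/8)(5/7) = 0.071429; P(data | urn C) = (4/9)(5/8)(3/7)(4/6) = 0.079365; P(data | urn D) = (1/10)(9/9)(0/8) = 0; P(data | urn E) = (1/6)(5/5)(0/4) = 0.
The prior-weighted likelihoods are 3/10 · 0.085714 = 0.025714, 1/10 · 0.071429 = 0.0071429, 2/5 · 0.079365 = 0.031746, 1/10 · 0 = 0, 1/10 · 0 = 0; these sum to 0.064603.
The posterior is then P(urn A | data) = 0.39803, P(urn B | data) = 0.11057, P(urn C | data) = 0.4914, P(urn D | data) = 0, P(urn E | data) = 0.
The predictive probability is P(green next | data) = (1/3)(0.39803) + (2/3)(0.11057) + (3/5)(0.4914) = 0.50123.

0.501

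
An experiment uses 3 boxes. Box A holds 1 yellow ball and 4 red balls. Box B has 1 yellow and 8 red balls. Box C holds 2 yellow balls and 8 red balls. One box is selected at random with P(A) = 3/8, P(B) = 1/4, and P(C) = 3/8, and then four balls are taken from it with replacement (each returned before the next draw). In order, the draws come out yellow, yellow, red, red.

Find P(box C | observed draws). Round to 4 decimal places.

0.4437

Compute the likelihood of the observed sequence for each case: P(data | box A) = (1/5)(1/5)(4/5)(4/5) = 0.0256; P(data | box B) = (1/9)(1/9)(8/9)(8/9) = 0.0097546; P(data | box C) = (2/10)(2/10)(8/10)(8/10) = 0.0256.
Multiplying each by its prior: 3/8 · 0.0256 = 0.0096, 1/4 · 0.0097546 = 0.0024387, 3/8 · 0.0256 = 0.0096; with total 0.021639.
So P(box C | data) = (0.0096) / (0.021639) = 0.44365.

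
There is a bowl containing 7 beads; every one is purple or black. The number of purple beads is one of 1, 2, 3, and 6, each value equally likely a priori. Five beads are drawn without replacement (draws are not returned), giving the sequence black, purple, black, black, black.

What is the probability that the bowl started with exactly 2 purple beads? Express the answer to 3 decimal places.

The likelihood of the observed sequence under each hypothesis: P(data | r = 1) = (6/7)(1/6)(5/5)(4/4)(3/3) = 1/7; P(data | r = 2) = (5/7)(2/6)(4/5)(3/4)(2/3) = 2/21; P(data | r = 3) = (4/7)(3/6)(3/5)(2/4)(1/3) = 1/35; P(data | r = 6) = (1/7)(6/6)(0/5) = 0.
Weighting by the prior gives 1/4 · 1/7 = 1/28, 1/4 · 2/21 = 1/42, 1/4 · 1/35 = 1/140, 1/4 · 0 = 0; these sum to 1/15.
By Bayes' rule, P(r = 2 | data) = (1/42) / (1/15) = 5/14.

0.357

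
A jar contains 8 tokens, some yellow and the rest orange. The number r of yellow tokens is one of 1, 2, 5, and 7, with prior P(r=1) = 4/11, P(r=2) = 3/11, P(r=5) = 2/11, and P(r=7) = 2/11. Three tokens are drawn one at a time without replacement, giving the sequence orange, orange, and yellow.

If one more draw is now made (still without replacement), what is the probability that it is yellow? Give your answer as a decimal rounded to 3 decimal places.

Under each hypothesis, the probability of the observed sequence is: P(data | r = 1) = (7/8)(6/7)(1/6) = 1/8; P(data | r = 2) = (6/8)(5/7)(2/6) = 5/28; P(data | r = 5) = (3/8)(2/7)(5/6) = 5/56; P(data | r = 7) = (1/8)(0/7) = 0.
The prior-weighted likelihoods are 4/11 · 1/8 = 1/22, 3/11 · 5/28 = 15/308, 2/11 · 5/56 = 5/308, 2/11 · 0 = 0; these sum to 17/154.
Dividing through by the total gives posterior P(r = 1 | data) = 7/17, P(r = 2 | data) = 15/34, P(r = 5 | data) = 5/34, P(r = 7 | data) = 0.
The predictive probability is P(yellow next | data) = (0)(7/17) + (1/5)(15/34) + (4/5)(5/34) = 7/34.

0.206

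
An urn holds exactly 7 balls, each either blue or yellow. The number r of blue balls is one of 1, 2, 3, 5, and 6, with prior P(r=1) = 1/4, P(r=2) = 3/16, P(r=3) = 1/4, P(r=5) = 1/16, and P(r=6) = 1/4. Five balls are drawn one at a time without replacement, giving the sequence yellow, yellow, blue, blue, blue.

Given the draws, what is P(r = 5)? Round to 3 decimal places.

0.294

Under each hypothesis, the probability of the observed sequence is: P(data | r = 1) = (6/7)(5/6)(1/5)(0/4) = 0; P(data | r = 2) = (5/7)(4/6)(2/5)(1/4)(0/3) = 0; P(data | r = 3) = (4/7)(3/6)(3/5)(2/4)(1/3) = 0.028571; P(data | r = 5) = (2/7)(1/6)(5/5)(4/4)(3/3) = 0.047619; P(data | r = 6) = (1/7)(0/6) = 0.
Multiplying each by its prior: 1/4 · 0 = 0, 3/16 · 0 = 0, 1/4 · 0.028571 = 0.0071429, 1/16 · 0.047619 = 0.0029762, 1/4 · 0 = 0; these sum to 0.010119.
By Bayes' rule, P(r = 5 | data) = (0.0029762) / (0.010119) = 0.29412.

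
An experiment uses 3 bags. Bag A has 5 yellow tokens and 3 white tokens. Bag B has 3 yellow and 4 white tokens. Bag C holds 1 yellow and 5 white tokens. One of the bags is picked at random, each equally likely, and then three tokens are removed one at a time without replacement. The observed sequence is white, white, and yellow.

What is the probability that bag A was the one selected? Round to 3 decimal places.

Compute the likelihood of the observed sequence for each case: P(data | bag A) = (3/8)(2/7)(5/6) = 0.089286; P(data | bag B) = (4/7)(3/6)(3/5) = 0.17143; P(data | bag C) = (5/6)(4/5)(1/4) = 0.16667.
The prior-weighted likelihoods are 1/3 · 0.089286 = 0.029762, 1/3 · 0.17143 = 0.057143, 1/3 · 0.16667 = 0.055556; with total 0.14246.
By Bayes' rule, P(bag A | data) = (0.029762) / (0.14246) = 0.20891.

0.209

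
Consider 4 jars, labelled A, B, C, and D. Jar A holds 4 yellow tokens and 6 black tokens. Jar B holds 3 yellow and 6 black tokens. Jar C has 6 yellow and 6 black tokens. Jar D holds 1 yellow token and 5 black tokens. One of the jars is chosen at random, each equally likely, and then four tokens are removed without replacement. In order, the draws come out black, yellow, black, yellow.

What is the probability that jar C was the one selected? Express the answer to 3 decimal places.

0.366

Under each hypothesis, the probability of the observed sequence is: P(data | jar A) = (6/10)(4/9)(5/8)(3/7) = 0.071429; P(data | jar B) = (6/9)(3/8)(5/7)(2/6) = 0.059524; P(data | jar C) = (6/12)(6/11)(5/10)(5/9) = 0.075758; P(data | jar D) = (5/6)(1/5)(4/4)(0/3) = 0.
The prior-weighted likelihoods are 1/4 · 0.071429 = 0.017857, 1/4 · 0.059524 = 0.014881, 1/4 · 0.075758 = 0.018939, 1/4 · 0 = 0; summing to 0.051677.
So P(jar C | data) = (0.018939) / (0.051677) = 0.36649.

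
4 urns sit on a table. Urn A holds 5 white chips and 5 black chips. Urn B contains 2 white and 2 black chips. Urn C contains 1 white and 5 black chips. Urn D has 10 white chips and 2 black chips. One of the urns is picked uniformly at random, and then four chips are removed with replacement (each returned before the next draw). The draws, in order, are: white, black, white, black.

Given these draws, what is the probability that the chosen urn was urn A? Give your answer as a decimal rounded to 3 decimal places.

0.382

Compute the likelihood of the observed sequence for each case: P(data | urn A) = (5/10)(5/10)(5/10)(5/10) = 0.0625; P(data | urn B) = (2/4)(2/4)(2/4)(2/4) = 0.0625; P(data | urn C) = (1/6)(5/6)(1/6)(5/6) = 0.01929; P(data | urn D) = (10/12)(2/12)(10/12)(2/12) = 0.01929.
The prior-weighted likelihoods are 1/4 · 0.0625 = 0.015625, 1/4 · 0.0625 = 0.015625, 1/4 · 0.01929 = 0.0048225, 1/4 · 0.01929 = 0.0048225; summing to 0.040895.
By Bayes' rule, P(urn A | data) = (0.015625) / (0.040895) = 0.38208.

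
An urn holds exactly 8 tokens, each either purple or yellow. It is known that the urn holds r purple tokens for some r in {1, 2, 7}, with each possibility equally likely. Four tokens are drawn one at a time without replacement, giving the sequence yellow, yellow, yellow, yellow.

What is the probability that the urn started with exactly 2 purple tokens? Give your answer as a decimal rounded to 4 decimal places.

Compute the likelihood of the observed sequence for each case: P(data | r = 1) = (7/8)(6/7)(5/6)(4/5) = 1/2; P(data | r = 2) = (6/8)(5/7)(4/6)(3/5) = 3/14; P(data | r = 7) = (1/8)(0/7) = 0.
Weighting by the prior gives 1/3 · 1/2 = 1/6, 1/3 · 3/14 = 1/14, 1/3 · 0 = 0; summing to 5/21.
Hence P(r = 2 | data) = (1/14) / (5/21) = 3/10.

0.3000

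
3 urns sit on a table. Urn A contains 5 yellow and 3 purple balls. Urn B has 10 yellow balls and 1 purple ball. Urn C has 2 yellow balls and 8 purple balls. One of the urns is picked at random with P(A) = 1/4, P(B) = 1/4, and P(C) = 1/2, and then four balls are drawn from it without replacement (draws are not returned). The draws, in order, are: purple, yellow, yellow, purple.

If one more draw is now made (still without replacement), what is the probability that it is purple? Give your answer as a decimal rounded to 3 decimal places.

0.538

For each hypothesis, P(data | H) works out to: P(data | urn A) = (3/8)(5/7)(4/6)(2/5) = 0.071429; P(data | urn B) = (1/11)(10/10)(9/9)(0/8) = 0; P(data | urn C) = (8/10)(2/9)(1/8)(7/7) = 0.022222.
Weighting by the prior gives 1/4 · 0.071429 = 0.017857, 1/4 · 0 = 0, 1/2 · 0.022222 = 0.011111; with total 0.028968.
Normalising, the posterior is P(urn A | data) = 0.61644, P(urn B | data) = 0, P(urn C | data) = 0.38356.
So P(purple next | data) = Σ P(purple next | H) P(H | data) = (1/4)(0.61644) + (1)(0.38356) = 0.53767.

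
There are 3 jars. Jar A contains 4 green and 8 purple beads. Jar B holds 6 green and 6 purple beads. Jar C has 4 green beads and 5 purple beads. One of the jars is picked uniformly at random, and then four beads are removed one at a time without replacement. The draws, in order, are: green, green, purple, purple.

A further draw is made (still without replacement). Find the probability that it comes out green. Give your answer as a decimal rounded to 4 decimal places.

0.3957

The likelihood of the observed sequence under each hypothesis: P(data | jar A) = (4/12)(3/11)(8/10)(7/9) = 0.056566; P(data | jar B) = (6/12)(5/11)(6/10)(5/9) = 0.075758; P(data | jar C) = (4/9)(3/8)(5/7)(4/6) = 0.079365.
Multiplying each by its prior: 1/3 · 0.056566 = 0.018855, 1/3 · 0.075758 = 0.025253, 1/3 · 0.079365 = 0.026455; these sum to 0.070563.
The posterior is then P(jar A | data) = 0.26721, P(jar B | data) = 0.35787, P(jar C | data) = 0.37491.
So P(green next | data) = Σ P(green next | H) P(H | data) = (1/4)(0.26721) + (1/2)(0.35787) + (2/5)(0.37491) = 0.39571.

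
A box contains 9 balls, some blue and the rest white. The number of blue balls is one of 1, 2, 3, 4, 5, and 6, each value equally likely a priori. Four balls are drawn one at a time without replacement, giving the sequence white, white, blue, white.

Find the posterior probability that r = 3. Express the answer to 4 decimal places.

0.2381

Compute the likelihood of the observed sequence for each case: P(data | r = 1) = (8/9)(7/8)(1/7)(6/6) = 1/9; P(data | r = 2) = (7/9)(6/8)(2/7)(5/6) = 5/36; P(data | r = 3) = (6/9)(5/8)(3/7)(4/6) = 5/42; P(data | r = 4) = (5/9)(4/8)(4/7)(3/6) = 5/63; P(data | r = 5) = (4/9)(3/8)(5/7)(2/6) = 5/126; P(data | r = 6) = (3/9)(2/8)(6/7)(1/6) = 1/84.
The prior-weighted likelihoods are 1/6 · 1/9 = 1/54, 1/6 · 5/36 = 5/216, 1/6 · 5/42 = 5/252, 1/6 · 5/63 = 5/378, 1/6 · 5/126 = 5/756, 1/6 · 1/84 = 1/504; with total 1/12.
Hence P(r = 3 | data) = (5/252) / (1/12) = 5/21.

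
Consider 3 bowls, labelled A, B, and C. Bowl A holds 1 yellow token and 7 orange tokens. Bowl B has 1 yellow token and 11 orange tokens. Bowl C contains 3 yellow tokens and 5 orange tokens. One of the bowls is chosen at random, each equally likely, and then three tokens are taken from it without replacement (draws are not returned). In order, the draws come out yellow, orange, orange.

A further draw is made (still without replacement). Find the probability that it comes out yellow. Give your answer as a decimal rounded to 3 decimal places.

Under each hypothesis, the probability of the observed sequence is: P(data | bowl A) = (1/8)(7/7)(6/6) = 1/8; P(data | bowl B) = (1/12)(11/11)(10/10) = 1/12; P(data | bowl C) = (3/8)(5/7)(4/6) = 5/28.
Multiplying each by its prior: 1/3 · 1/8 = 1/24, 1/3 · 1/12 = 1/36, 1/3 · 5/28 = 5/84; summing to 65/504.
Normalising, the posterior is P(bowl A | data) = 21/65, P(bowl B | data) = 14/65, P(bowl C | data) = 6/13.
So P(yellow next | data) = Σ P(yellow next | H) P(H | data) = (0)(21/65) + (0)(14/65) + (2/5)(6/13) = 12/65.

0.185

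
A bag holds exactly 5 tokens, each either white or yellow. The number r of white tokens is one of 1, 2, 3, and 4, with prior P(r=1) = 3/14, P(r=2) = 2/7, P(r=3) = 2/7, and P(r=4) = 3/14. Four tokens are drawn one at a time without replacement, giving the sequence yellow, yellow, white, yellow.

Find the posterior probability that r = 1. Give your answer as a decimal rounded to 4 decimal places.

0.6000

For each hypothesis, P(data | H) works out to: P(data | r = 1) = (4/5)(3/4)(1/3)(2/2) = 1/5; P(data | r = 2) = (3/5)(2/4)(2/3)(1/2) = 1/10; P(data | r = 3) = (2/5)(1/4)(3/3)(0/2) = 0; P(data | r = 4) = (1/5)(0/4) = 0.
Weighting by the prior gives 3/14 · 1/5 = 3/70, 2/7 · 1/10 = 1/35, 2/7 · 0 = 0, 3/14 · 0 = 0; these sum to 1/14.
Therefore the posterior P(r = 1 | data) = (3/70) / (1/14) = 3/5.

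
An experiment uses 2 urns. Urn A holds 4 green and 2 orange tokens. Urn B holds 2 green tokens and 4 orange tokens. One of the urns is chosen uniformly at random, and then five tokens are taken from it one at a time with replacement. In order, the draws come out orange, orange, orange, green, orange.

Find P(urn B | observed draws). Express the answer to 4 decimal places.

0.8889

Compute the likelihood of the observed sequence for each case: P(data | urn A) = (2/6)(2/6)(2/6)(4/6)(2/6) = 2/243; P(data | urn B) = (4/6)(4/6)(4/6)(2/6)(4/6) = 16/243.
Weighting by the prior gives 1/2 · 2/243 = 1/243, 1/2 · 16/243 = 8/243; with total 1/27.
So P(urn B | data) = (8/243) / (1/27) = 8/9.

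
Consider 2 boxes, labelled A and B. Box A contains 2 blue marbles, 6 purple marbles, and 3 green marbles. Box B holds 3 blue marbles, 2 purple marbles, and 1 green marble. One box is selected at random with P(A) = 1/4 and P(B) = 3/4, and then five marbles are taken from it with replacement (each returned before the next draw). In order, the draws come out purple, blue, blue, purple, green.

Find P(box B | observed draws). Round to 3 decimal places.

The likelihood of the observed sequence under each hypothesis: P(data | box A) = (6/11)(2/11)(2/11)(6/11)(3/11) = 0.0026824; P(data | box B) = (2/6)(3/6)(3/6)(2/6)(1/6) = 0.0046296.
The prior-weighted likelihoods are 1/4 · 0.0026824 = 0.0006706, 3/4 · 0.0046296 = 0.0034722; these sum to 0.0041428.
By Bayes' rule, P(box B | data) = (0.0034722) / (0.0041428) = 0.83813.

0.838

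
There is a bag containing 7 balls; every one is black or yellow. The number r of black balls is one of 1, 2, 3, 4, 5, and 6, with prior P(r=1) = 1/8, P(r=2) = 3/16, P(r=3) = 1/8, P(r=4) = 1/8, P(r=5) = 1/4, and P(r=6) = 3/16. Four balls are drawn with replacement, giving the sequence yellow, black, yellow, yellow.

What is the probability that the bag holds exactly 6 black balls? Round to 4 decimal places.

Under each hypothesis, the probability of the observed sequence is: P(data | r = 1) = (6/7)(1/7)(6/7)(6/7) = 0.089963; P(data | r = 2) = (5/7)(2/7)(5/7)(5/7) = 0.10412; P(data | r = 3) = (4/7)(3/7)(4/7)(4/7) = 0.079967; P(data | r = 4) = (3/7)(4/7)(3/7)(3/7) = 0.044981; P(data | r = 5) = (2/7)(5/7)(2/7)(2/7) = 0.01666; P(data | r = 6) = (1/7)(6/7)(1/7)(1/7) = 0.002499.
Weighting by the prior gives 1/8 · 0.089963 = 0.011245, 3/16 · 0.10412 = 0.019523, 1/8 · 0.079967 = 0.0099958, 1/8 · 0.044981 = 0.0056227, 1/4 · 0.01666 = 0.0041649, 3/16 · 0.002499 = 0.00046855; summing to 0.05102.
Hence P(r = 6 | data) = (0.00046855) / (0.05102) = 0.0091837.

0.0092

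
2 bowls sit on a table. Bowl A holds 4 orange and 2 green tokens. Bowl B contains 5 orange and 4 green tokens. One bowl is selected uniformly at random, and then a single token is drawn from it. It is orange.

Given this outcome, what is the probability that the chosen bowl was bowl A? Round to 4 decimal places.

For each hypothesis, P(data | H) works out to: P(data | bowl A) = (4/6) = 2/3; P(data | bowl B) = (5/9) = 5/9.
Multiplying each by its prior: 1/2 · 2/3 = 1/3, 1/2 · 5/9 = 5/18; summing to 11/18.
Therefore the posterior P(bowl A | data) = (1/3) / (11/18) = 6/11.

0.5455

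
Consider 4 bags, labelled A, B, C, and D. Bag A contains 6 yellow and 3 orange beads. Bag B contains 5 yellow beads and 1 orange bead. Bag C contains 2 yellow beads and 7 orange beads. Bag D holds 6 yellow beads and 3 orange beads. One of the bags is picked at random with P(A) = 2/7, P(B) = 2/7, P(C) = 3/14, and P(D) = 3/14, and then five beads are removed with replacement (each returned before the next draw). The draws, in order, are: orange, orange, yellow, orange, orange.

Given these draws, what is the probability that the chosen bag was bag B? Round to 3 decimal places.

0.008

For each hypothesis, P(data | H) works out to: P(data | bag A) = (3/9)(3/9)(6/9)(3/9)(3/9) = 0.0082305; P(data | bag B) = (1/6)(1/6)(5/6)(1/6)(1/6) = 0.000643; P(data | bag C) = (7/9)(7/9)(2/9)(7/9)(7/9) = 0.081322; P(data | bag D) = (3/9)(3/9)(6/9)(3/9)(3/9) = 0.0082305.
Multiplying each by its prior: 2/7 · 0.0082305 = 0.0023516, 2/7 · 0.000643 = 0.00018372, 3/14 · 0.081322 = 0.017426, 3/14 · 0.0082305 = 0.0017637; summing to 0.021725.
By Bayes' rule, P(bag B | data) = (0.00018372) / (0.021725) = 0.0084564.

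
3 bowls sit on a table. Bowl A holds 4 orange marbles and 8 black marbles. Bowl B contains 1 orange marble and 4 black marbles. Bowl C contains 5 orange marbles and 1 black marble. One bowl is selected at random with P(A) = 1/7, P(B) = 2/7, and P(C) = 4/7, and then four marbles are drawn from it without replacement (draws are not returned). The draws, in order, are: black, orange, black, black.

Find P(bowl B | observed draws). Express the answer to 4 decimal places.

For each hypothesis, P(data | H) works out to: P(data | bowl A) = (8/12)(4/11)(7/10)(6/9) = 0.11313; P(data | bowl B) = (4/5)(1/4)(3/3)(2/2) = 0.2; P(data | bowl C) = (1/6)(5/5)(0/4) = 0.
The prior-weighted likelihoods are 1/7 · 0.11313 = 0.016162, 2/7 · 0.2 = 0.057143, 4/7 · 0 = 0; these sum to 0.073304.
So P(bowl B | data) = (0.057143) / (0.073304) = 0.77953.

0.7795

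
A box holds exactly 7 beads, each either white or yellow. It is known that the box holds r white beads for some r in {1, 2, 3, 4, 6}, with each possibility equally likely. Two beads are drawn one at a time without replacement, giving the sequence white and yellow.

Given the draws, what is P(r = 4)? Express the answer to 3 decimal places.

0.261

For each hypothesis, P(data | H) works out to: P(data | r = 1) = (1/7)(6/6) = 1/7; P(data | r = 2) = (2/7)(5/6) = 5/21; P(data | r = 3) = (3/7)(4/6) = 2/7; P(data | r = 4) = (4/7)(3/6) = 2/7; P(data | r = 6) = (6/7)(1/6) = 1/7.
Weighting by the prior gives 1/5 · 1/7 = 1/35, 1/5 · 5/21 = 1/21, 1/5 · 2/7 = 2/35, 1/5 · 2/7 = 2/35, 1/5 · 1/7 = 1/35; these sum to 23/105.
Therefore the posterior P(r = 4 | data) = (2/35) / (23/105) = 6/23.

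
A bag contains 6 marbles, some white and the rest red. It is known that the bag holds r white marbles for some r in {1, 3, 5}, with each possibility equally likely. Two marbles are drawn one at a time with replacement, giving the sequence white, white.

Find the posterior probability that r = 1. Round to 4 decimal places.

0.0286

For each hypothesis, P(data | H) works out to: P(data | r = 1) = (1/6)(1/6) = 1/36; P(data | r = 3) = (3/6)(3/6) = 1/4; P(data | r = 5) = (5/6)(5/6) = 25/36.
Multiplying each by its prior: 1/3 · 1/36 = 1/108, 1/3 · 1/4 = 1/12, 1/3 · 25/36 = 25/108; these sum to 35/108.
Hence P(r = 1 | data) = (1/108) / (35/108) = 1/35.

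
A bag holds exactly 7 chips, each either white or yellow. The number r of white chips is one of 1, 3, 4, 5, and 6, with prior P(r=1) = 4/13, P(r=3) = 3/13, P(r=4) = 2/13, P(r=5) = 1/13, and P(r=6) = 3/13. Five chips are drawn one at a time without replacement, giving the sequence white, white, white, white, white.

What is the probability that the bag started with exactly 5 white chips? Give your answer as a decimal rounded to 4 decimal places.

0.0526

Compute the likelihood of the observed sequence for each case: P(data | r = 1) = (1/7)(0/6) = 0; P(data | r = 3) = (3/7)(2/6)(1/5)(0/4) = 0; P(data | r = 4) = (4/7)(3/6)(2/5)(1/4)(0/3) = 0; P(data | r = 5) = (5/7)(4/6)(3/5)(2/4)(1/3) = 1/21; P(data | r = 6) = (6/7)(5/6)(4/5)(3/4)(2/3) = 2/7.
Multiplying each by its prior: 4/13 · 0 = 0, 3/13 · 0 = 0, 2/13 · 0 = 0, 1/13 · 1/21 = 1/273, 3/13 · 2/7 = 6/91; these sum to 19/273.
By Bayes' rule, P(r = 5 | data) = (1/273) / (19/273) = 1/19.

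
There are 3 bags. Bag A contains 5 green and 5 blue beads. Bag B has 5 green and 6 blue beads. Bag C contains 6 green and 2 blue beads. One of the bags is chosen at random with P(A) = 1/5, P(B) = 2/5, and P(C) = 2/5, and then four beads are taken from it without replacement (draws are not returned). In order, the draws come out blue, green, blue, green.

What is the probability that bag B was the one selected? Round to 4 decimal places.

0.5012

Under each hypothesis, the probability of the observed sequence is: P(data | bag A) = (5/10)(5/9)(4/8)(4/7) = 0.079365; P(data | bag B) = (6/11)(5/10)(5/9)(4/8) = 0.075758; P(data | bag C) = (2/8)(6/7)(1/6)(5/5) = 0.035714.
Multiplying each by its prior: 1/5 · 0.079365 = 0.015873, 2/5 · 0.075758 = 0.030303, 2/5 · 0.035714 = 0.014286; with total 0.060462.
By Bayes' rule, P(bag B | data) = (0.030303) / (0.060462) = 0.50119.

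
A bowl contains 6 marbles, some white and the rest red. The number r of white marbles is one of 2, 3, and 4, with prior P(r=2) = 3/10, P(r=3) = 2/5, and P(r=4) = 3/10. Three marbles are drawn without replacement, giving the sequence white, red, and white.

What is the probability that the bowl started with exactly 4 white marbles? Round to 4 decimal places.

The likelihood of the observed sequence under each hypothesis: P(data | r = 2) = (2/6)(4/5)(1/4) = 1/15; P(data | r = 3) = (3/6)(3/5)(2/4) = 3/20; P(data | r = 4) = (4/6)(2/5)(3/4) = 1/5.
Weighting by the prior gives 3/10 · 1/15 = 1/50, 2/5 · 3/20 = 3/50, 3/10 · 1/5 = 3/50; summing to 7/50.
By Bayes' rule, P(r = 4 | data) = (3/50) / (7/50) = 3/7.

0.4286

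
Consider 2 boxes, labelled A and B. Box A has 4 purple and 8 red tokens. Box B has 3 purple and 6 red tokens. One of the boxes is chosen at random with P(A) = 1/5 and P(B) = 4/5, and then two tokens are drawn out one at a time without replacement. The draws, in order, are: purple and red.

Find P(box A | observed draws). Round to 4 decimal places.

Compute the likelihood of the observed sequence for each case: P(data | box A) = (4/12)(8/11) = 8/33; P(data | box B) = (3/9)(6/8) = 1/4.
The prior-weighted likelihoods are 1/5 · 8/33 = 8/165, 4/5 · 1/4 = 1/5; these sum to 41/165.
Therefore the posterior P(box A | data) = (8/165) / (41/165) = 8/41.

0.1951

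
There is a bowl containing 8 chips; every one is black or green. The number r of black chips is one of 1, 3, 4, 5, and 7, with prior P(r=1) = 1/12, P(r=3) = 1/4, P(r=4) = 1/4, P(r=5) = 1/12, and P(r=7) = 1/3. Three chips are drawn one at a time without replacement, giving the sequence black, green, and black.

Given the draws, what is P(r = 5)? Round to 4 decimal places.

For each hypothesis, P(data | H) works out to: P(data | r = 1) = (1/8)(7/7)(0/6) = 0; P(data | r = 3) = (3/8)(5/7)(2/6) = 5/56; P(data | r = 4) = (4/8)(4/7)(3/6) = 1/7; P(data | r = 5) = (5/8)(3/7)(4/6) = 5/28; P(data | r = 7) = (7/8)(1/7)(6/6) = 1/8.
Multiplying each by its prior: 1/12 · 0 = 0, 1/4 · 5/56 = 5/224, 1/4 · 1/7 = 1/28, 1/12 · 5/28 = 5/336, 1/3 · 1/8 = 1/24; these sum to 11/96.
Therefore the posterior P(r = 5 | data) = (5/336) / (11/96) = 10/77.

0.1299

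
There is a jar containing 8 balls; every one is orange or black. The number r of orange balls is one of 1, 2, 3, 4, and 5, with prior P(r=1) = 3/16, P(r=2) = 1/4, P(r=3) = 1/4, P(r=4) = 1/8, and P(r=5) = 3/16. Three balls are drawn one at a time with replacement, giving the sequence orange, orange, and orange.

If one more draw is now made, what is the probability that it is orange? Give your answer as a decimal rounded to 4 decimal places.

Under each hypothesis, the probability of the observed sequence is: P(data | r = 1) = (1/8)(1/8)(1/8) = 0.0019531; P(data | r = 2) = (2/8)(2/8)(2/8) = 0.015625; P(data | r = 3) = (3/8)(3/8)(3/8) = 0.052734; P(data | r = 4) = (4/8)(4/8)(4/8) = 0.125; P(data | r = 5) = (5/8)(5/8)(5/8) = 0.24414.
Multiplying each by its prior: 3/16 · 0.0019531 = 0.00036621, 1/4 · 0.015625 = 0.0039062, 1/4 · 0.052734 = 0.013184, 1/8 · 0.125 = 0.015625, 3/16 · 0.24414 = 0.045776; these sum to 0.078857.
The posterior is then P(r = 1 | data) = 0.004644, P(r = 2 | data) = 0.049536, P(r = 3 | data) = 0.16718, P(r = 4 | data) = 0.19814, P(r = 5 | data) = 0.5805.
Averaging over the posterior, P(orange next | data) = (1/8)(0.004644) + (1/4)(0.049536) + (3/8)(0.16718) + (1/2)(0.19814) + (5/8)(0.5805) = 0.53754.

0.5375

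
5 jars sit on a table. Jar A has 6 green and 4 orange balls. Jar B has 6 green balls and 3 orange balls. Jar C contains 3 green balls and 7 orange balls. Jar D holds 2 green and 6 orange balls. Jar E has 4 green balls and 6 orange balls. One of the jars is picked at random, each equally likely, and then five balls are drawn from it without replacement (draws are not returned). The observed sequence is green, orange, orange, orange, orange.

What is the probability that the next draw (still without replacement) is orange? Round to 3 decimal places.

Under each hypothesis, the probability of the observed sequence is: P(data | jar A) = (6/10)(4/9)(3/8)(2/7)(1/6) = 0.0047619; P(data | jar B) = (6/9)(3/8)(2/7)(1/6)(0/5) = 0; P(data | jar C) = (3/10)(7/9)(6/8)(5/7)(4/6) = 0.083333; P(data | jar D) = (2/8)(6/7)(5/6)(4/5)(3/4) = 0.10714; P(data | jar E) = (4/10)(6/9)(5/8)(4/7)(3/6) = 0.047619.
Weighting by the prior gives 1/5 · 0.0047619 = 0.00095238, 1/5 · 0 = 0, 1/5 · 0.083333 = 0.016667, 1/5 · 0.10714 = 0.021429, 1/5 · 0.047619 = 0.0095238; these sum to 0.048571.
The posterior is then P(jar A | data) = 0.019608, P(jar B | data) = 0, P(jar C | data) = 0.34314, P(jar D | data) = 0.44118, P(jar E | data) = 0.19608.
Averaging over the posterior, P(orange next | data) = (0)(0.019608) + (3/5)(0.34314) + (2/3)(0.44118) + (2/5)(0.19608) = 0.57843.

0.578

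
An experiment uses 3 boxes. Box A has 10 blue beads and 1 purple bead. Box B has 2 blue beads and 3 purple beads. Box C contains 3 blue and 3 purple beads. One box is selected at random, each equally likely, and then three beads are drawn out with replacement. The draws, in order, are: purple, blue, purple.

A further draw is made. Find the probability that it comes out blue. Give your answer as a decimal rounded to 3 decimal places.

For each hypothesis, P(data | H) works out to: P(data | box A) = (1/11)(10/11)(1/11) = 0.0075131; P(data | box B) = (3/5)(2/5)(3/5) = 0.144; P(data | box C) = (3/6)(3/6)(3/6) = 0.125.
The prior-weighted likelihoods are 1/3 · 0.0075131 = 0.0025044, 1/3 · 0.144 = 0.048, 1/3 · 0.125 = 0.041667; summing to 0.092171.
The posterior is then P(box A | data) = 0.027171, P(box B | data) = 0.52077, P(box C | data) = 0.45206.
The predictive probability is P(blue next | data) = (10/11)(0.027171) + (2/5)(0.52077) + (1/2)(0.45206) = 0.45904.

0.459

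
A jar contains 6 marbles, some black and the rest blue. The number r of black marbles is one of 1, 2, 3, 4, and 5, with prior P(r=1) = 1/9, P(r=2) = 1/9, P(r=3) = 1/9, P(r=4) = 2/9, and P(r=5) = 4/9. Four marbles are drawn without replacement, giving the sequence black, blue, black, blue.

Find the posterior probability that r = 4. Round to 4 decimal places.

0.4444

Under each hypothesis, the probability of the observed sequence is: P(data | r = 1) = (1/6)(5/5)(0/4) = 0; P(data | r = 2) = (2/6)(4/5)(1/4)(3/3) = 1/15; P(data | r = 3) = (3/6)(3/5)(2/4)(2/3) = 1/10; P(data | r = 4) = (4/6)(2/5)(3/4)(1/3) = 1/15; P(data | r = 5) = (5/6)(1/5)(4/4)(0/3) = 0.
Weighting by the prior gives 1/9 · 0 = 0, 1/9 · 1/15 = 1/135, 1/9 · 1/10 = 1/90, 2/9 · 1/15 = 2/135, 4/9 · 0 = 0; with total 1/30.
Therefore the posterior P(r = 4 | data) = (2/135) / (1/30) = 4/9.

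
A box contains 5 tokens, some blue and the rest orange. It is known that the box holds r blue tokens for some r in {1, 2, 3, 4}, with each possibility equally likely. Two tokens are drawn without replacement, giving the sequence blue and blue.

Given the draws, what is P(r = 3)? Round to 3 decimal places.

0.300

Under each hypothesis, the probability of the observed sequence is: P(data | r = 1) = (1/5)(0/4) = 0; P(data | r = 2) = (2/5)(1/4) = 1/10; P(data | r = 3) = (3/5)(2/4) = 3/10; P(data | r = 4) = (4/5)(3/4) = 3/5.
The prior-weighted likelihoods are 1/4 · 0 = 0, 1/4 · 1/10 = 1/40, 1/4 · 3/10 = 3/40, 1/4 · 3/5 = 3/20; with total 1/4.
By Bayes' rule, P(r = 3 | data) = (3/40) / (1/4) = 3/10.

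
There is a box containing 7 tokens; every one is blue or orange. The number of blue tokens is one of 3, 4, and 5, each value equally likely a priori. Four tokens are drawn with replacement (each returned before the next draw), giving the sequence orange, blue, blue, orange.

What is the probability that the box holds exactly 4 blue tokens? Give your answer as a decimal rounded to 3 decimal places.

Under each hypothesis, the probability of the observed sequence is: P(data | r = 3) = (4/7)(3/7)(3/7)(4/7) = 0.059975; P(data | r = 4) = (3/7)(4/7)(4/7)(3/7) = 0.059975; P(data | r = 5) = (2/7)(5/7)(5/7)(2/7) = 0.041649.
Weighting by the prior gives 1/3 · 0.059975 = 0.019992, 1/3 · 0.059975 = 0.019992, 1/3 · 0.041649 = 0.013883; summing to 0.053866.
So P(r = 4 | data) = (0.019992) / (0.053866) = 0.37113.

0.371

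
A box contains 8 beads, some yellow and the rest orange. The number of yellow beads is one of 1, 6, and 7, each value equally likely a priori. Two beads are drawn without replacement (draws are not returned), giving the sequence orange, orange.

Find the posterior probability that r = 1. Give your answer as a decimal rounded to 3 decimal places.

0.955

Under each hypothesis, the probability of the observed sequence is: P(data | r = 1) = (7/8)(6/7) = 3/4; P(data | r = 6) = (2/8)(1/7) = 1/28; P(data | r = 7) = (1/8)(0/7) = 0.
The prior-weighted likelihoods are 1/3 · 3/4 = 1/4, 1/3 · 1/28 = 1/84, 1/3 · 0 = 0; summing to 11/42.
Therefore the posterior P(r = 1 | data) = (1/4) / (11/42) = 21/22.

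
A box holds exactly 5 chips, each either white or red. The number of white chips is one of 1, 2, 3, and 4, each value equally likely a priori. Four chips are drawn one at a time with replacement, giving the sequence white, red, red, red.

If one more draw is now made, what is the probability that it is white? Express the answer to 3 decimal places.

For each hypothesis, P(data | H) works out to: P(data | r = 1) = (1/5)(4/5)(4/5)(4/5) = 0.1024; P(data | r = 2) = (2/5)(3/5)(3/5)(3/5) = 0.0864; P(data | r = 3) = (3/5)(2/5)(2/5)(2/5) = 0.0384; P(data | r = 4) = (4/5)(1/5)(1/5)(1/5) = 0.0064.
Multiplying each by its prior: 1/4 · 0.1024 = 0.0256, 1/4 · 0.0864 = 0.0216, 1/4 · 0.0384 = 0.0096, 1/4 · 0.0064 = 0.0016; these sum to 0.0584.
Normalising, the posterior is P(r = 1 | data) = 0.43836, P(r = 2 | data) = 0.36986, P(r = 3 | data) = 0.16438, P(r = 4 | data) = 0.027397.
So P(white next | data) = Σ P(white next | H) P(H | data) = (1/5)(0.43836) + (2/5)(0.36986) + (3/5)(0.16438) + (4/5)(0.027397) = 0.35616.

0.356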